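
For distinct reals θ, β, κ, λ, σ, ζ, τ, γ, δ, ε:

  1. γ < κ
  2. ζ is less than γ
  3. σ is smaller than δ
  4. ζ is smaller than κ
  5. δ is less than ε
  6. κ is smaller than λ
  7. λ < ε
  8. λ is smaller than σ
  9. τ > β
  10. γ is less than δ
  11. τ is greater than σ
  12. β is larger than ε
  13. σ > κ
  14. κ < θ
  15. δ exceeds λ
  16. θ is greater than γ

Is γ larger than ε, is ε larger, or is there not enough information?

ε

γ < κ and κ < λ give γ < λ.
Then λ < δ extends the chain to δ.
With δ < ε: γ < κ < λ < δ < ε.
So ε is larger.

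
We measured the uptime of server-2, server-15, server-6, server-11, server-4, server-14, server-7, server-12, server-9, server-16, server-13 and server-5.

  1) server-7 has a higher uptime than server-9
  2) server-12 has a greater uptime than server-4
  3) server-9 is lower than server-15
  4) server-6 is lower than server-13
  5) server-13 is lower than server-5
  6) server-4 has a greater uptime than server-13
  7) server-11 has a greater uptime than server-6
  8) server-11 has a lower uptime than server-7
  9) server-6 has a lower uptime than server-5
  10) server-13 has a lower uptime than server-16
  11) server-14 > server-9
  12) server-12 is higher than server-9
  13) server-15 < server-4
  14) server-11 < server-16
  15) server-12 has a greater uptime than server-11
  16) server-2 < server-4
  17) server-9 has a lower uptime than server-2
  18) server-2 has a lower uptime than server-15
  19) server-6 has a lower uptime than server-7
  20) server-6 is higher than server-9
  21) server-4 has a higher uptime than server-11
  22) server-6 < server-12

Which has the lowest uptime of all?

server-9

Chaining upward from server-9: directly above it, server-6, server-2, server-15, server-7, server-14, server-12; then server-11, server-13, server-5, server-4; then server-16.
That covers every other element, and nothing is given below server-9, so server-9 is the lowest uptime.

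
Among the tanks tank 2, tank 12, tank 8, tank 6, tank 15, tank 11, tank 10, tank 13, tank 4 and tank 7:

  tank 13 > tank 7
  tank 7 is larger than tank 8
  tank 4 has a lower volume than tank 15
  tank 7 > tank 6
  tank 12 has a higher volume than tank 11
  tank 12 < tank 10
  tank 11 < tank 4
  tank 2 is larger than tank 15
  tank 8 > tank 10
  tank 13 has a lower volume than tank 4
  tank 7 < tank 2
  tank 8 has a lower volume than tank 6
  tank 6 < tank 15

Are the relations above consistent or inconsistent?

consistent

Every relation is compatible with tank 11 < tank 12 < tank 10 < tank 8 < tank 6 < tank 7 < tank 13 < tank 4 < tank 15 < tank 2; the set is consistent.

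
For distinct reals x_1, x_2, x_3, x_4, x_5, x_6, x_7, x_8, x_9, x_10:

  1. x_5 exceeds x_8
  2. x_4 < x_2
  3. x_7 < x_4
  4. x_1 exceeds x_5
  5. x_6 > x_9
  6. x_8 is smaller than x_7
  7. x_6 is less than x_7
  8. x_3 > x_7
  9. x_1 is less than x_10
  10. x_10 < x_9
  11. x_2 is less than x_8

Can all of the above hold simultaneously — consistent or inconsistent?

inconsistent

We have x_7 < x_4 stated directly, yet also x_4 < x_2 < x_8 < x_5 < x_1 < x_10 < x_9 < x_6 < x_7 by chaining the others — so x_4 < x_7. Contradiction.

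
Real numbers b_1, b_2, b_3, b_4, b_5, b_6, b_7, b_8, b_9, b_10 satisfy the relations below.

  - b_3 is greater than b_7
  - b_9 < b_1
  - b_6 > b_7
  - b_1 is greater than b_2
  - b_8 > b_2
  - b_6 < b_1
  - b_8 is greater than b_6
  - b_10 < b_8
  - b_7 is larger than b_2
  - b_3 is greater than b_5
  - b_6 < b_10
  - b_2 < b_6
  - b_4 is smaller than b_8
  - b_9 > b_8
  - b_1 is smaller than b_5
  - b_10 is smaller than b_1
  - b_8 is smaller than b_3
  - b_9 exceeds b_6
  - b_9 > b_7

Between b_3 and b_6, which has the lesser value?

b_6

Link the given pairs in sequence: b_6 < b_10; b_10 < b_8; b_8 < b_9; b_9 < b_1; b_1 < b_5; b_5 < b_3.
Chaining these gives b_6 < b_10 < b_8 < b_9 < b_1 < b_5 < b_3.
So b_6 < b_3; b_6 is the smaller of the two.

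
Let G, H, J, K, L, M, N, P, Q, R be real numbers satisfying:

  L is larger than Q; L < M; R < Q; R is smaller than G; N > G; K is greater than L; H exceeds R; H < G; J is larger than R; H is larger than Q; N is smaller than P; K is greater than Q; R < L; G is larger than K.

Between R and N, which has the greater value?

R < Q and Q < L give R < L.
Then L < K extends the chain to K.
With K < G: R < Q < L < K < G.
With G < N: R < Q < L < K < G < N.
So R < N; N is the larger of the two.

N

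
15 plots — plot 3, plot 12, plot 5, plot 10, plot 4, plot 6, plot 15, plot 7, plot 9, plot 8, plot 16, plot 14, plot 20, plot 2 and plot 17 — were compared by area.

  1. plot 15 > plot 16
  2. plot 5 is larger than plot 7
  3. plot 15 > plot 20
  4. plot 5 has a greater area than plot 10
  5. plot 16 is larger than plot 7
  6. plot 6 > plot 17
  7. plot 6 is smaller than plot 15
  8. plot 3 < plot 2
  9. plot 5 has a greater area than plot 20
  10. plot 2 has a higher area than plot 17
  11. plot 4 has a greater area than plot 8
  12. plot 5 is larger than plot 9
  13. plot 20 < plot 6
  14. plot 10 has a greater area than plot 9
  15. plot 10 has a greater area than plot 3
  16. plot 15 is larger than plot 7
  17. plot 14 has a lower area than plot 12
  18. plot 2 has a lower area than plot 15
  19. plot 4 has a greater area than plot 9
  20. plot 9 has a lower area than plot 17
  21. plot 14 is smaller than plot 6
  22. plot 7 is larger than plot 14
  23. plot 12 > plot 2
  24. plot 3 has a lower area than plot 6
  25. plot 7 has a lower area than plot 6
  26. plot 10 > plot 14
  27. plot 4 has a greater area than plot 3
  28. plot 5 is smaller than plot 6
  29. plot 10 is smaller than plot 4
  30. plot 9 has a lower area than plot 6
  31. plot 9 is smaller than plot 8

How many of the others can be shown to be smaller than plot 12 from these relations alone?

5

Directly below plot 12: plot 14, plot 2.
One step further: plot 3, plot 17 (4 so far).
One step further: plot 9 (5 so far).
Nothing else is reachable below plot 12; 5 in all.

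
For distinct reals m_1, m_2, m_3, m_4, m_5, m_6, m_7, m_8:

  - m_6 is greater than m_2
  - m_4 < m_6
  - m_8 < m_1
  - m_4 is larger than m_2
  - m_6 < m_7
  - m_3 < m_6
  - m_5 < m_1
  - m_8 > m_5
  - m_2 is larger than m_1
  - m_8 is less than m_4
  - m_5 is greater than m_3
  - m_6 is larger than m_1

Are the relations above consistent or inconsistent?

consistent

Every relation is compatible with m_3 < m_5 < m_8 < m_1 < m_2 < m_4 < m_6 < m_7; the set is consistent.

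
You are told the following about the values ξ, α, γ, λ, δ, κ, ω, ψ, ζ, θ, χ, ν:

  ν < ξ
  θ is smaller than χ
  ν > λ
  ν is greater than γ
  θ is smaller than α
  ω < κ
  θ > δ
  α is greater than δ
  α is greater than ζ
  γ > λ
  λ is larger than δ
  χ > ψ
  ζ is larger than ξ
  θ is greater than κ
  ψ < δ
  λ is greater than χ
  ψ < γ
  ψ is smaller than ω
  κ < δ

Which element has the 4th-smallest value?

Chaining the given pairs: ψ < ω < κ < δ < θ < χ < λ < γ < ν < ξ < ζ < α.
Counting 4 from the smallest end gives δ.

δ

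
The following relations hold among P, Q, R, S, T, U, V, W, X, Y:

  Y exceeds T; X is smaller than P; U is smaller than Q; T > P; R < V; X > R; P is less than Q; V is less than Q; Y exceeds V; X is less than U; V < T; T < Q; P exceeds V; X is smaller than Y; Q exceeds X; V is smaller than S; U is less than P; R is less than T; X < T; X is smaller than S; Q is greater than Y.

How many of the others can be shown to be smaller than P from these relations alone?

4

From P the given relations immediately reach V, X, U.
From those, R — 4 in total.
Nothing else is reachable below P; 4 in all.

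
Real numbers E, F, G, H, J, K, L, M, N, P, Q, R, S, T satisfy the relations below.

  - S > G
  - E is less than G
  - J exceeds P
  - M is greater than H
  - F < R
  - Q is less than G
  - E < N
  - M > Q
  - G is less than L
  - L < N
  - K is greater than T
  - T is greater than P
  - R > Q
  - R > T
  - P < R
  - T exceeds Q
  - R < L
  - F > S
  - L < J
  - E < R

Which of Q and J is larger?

J

The relevant relations are Q < G; G < S; S < F; F < R; R < L; L < J.
Together: Q < G < S < F < R < L < J.
So Q < J; J is the larger of the two.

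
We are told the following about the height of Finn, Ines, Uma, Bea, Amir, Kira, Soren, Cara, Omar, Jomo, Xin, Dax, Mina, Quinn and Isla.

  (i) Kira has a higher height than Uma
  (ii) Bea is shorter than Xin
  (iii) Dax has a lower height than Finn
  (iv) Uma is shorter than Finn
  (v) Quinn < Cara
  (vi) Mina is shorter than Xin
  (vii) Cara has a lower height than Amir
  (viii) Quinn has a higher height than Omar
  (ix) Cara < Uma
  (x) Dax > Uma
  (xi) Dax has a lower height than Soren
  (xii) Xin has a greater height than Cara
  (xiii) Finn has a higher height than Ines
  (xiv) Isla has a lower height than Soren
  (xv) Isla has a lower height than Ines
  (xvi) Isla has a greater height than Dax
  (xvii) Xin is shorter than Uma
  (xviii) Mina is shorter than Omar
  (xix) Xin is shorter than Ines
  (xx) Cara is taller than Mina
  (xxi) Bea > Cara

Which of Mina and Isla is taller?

Mina < Omar and Omar < Quinn give Mina < Quinn.
With Quinn < Cara: Mina < Omar < Quinn < Cara.
Then Cara < Bea extends the chain to Bea.
Then Bea < Xin extends the chain to Xin.
With Xin < Uma: Mina < Omar < Quinn < Cara < Bea < Xin < Uma.
With Uma < Dax: Mina < Omar < Quinn < Cara < Bea < Xin < Uma < Dax.
Then Dax < Isla extends the chain to Isla.
So Mina < Isla; Isla is the taller of the two.

Isla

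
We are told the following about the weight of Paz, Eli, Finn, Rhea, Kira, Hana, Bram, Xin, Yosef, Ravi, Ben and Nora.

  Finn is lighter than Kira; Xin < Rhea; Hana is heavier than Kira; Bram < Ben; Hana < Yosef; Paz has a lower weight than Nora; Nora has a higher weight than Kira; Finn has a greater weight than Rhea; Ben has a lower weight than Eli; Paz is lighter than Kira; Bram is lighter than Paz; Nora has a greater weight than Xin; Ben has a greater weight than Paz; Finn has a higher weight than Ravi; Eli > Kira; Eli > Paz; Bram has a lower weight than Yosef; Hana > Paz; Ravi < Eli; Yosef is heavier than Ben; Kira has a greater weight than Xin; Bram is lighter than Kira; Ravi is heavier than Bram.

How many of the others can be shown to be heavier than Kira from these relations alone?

4

From Kira the given relations immediately reach Hana, Nora, Eli.
From those, Yosef — 4 in total.
Nothing else is reachable above Kira; 4 in all.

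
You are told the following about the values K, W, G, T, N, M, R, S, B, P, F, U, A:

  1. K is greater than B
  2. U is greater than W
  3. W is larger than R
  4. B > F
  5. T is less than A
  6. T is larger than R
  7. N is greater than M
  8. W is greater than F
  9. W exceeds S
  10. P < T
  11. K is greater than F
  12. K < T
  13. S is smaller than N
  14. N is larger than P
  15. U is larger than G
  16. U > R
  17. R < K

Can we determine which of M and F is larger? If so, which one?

undetermined

Following every chain through F: above F we get B, K, W, T, U, A.
M is not reached, and no chain runs the other way from M to F.
So the given relations leave the order of F and M undetermined.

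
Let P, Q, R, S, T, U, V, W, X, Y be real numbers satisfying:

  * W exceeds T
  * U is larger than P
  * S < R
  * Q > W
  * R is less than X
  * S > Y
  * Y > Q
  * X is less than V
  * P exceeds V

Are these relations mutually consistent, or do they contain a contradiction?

consistent

Every relation is compatible with T < W < Q < Y < S < R < X < V < P < U; the set is consistent.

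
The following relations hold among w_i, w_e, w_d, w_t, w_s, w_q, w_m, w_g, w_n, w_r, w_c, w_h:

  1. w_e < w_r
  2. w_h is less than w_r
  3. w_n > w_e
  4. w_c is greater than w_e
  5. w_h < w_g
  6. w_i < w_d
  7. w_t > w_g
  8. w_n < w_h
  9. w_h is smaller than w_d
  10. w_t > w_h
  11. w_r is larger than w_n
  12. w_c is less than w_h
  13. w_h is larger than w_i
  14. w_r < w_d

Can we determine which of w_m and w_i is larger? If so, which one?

Following every chain through w_i: above w_i we get w_h, w_g, w_r, w_t, w_d.
w_m is not reached, and no chain runs the other way from w_m to w_i.
So the given relations leave the order of w_i and w_m undetermined.

undetermined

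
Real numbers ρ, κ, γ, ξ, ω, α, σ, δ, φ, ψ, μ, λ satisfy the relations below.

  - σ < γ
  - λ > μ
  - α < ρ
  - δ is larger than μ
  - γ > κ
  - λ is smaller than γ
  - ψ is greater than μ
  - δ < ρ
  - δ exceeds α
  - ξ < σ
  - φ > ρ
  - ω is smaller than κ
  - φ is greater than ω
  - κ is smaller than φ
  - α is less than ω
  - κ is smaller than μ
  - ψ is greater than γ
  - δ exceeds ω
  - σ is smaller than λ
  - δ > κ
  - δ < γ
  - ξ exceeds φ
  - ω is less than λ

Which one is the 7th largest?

Chaining the given pairs: α < ω < κ < μ < δ < ρ < φ < ξ < σ < λ < γ < ψ.
The 7th largest is ρ.

ρ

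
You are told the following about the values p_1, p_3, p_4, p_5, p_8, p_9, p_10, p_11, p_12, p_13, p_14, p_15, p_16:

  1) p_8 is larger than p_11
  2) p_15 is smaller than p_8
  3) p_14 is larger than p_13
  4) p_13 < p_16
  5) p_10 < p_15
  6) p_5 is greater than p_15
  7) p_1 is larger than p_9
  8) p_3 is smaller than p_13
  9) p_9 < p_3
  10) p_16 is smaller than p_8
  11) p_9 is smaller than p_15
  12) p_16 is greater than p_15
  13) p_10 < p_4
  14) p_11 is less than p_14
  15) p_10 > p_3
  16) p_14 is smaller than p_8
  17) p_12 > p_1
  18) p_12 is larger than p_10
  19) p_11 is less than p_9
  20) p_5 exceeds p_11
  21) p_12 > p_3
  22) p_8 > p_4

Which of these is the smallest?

Chaining upward from p_11: directly above it, p_9, p_5, p_14, p_8; then p_3, p_1, p_15; then p_10, p_13, p_12, p_16; then p_4.
That covers every other element, and nothing is given below p_11, so p_11 is the smallest.

p_11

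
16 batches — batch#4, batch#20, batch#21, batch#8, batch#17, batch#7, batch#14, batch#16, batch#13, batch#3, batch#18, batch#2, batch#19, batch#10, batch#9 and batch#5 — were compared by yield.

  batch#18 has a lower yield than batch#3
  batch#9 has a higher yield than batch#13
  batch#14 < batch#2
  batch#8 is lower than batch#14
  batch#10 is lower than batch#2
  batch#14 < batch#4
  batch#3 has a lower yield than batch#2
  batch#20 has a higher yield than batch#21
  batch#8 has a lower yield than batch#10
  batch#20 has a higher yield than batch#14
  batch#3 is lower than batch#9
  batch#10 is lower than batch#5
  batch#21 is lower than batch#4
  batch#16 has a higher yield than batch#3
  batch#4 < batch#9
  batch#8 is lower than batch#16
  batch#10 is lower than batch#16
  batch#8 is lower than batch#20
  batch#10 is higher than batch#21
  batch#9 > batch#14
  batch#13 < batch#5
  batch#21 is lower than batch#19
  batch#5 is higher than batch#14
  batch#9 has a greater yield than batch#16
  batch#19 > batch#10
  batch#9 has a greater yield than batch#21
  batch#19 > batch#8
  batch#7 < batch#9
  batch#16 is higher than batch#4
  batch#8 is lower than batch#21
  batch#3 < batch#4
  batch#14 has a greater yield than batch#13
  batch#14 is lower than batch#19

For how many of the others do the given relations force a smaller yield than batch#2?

7

The elements the relations force below batch#2 are batch#8, batch#13, batch#18, batch#21, batch#14, batch#3, batch#10 — no chain reaches any other.
That is 7.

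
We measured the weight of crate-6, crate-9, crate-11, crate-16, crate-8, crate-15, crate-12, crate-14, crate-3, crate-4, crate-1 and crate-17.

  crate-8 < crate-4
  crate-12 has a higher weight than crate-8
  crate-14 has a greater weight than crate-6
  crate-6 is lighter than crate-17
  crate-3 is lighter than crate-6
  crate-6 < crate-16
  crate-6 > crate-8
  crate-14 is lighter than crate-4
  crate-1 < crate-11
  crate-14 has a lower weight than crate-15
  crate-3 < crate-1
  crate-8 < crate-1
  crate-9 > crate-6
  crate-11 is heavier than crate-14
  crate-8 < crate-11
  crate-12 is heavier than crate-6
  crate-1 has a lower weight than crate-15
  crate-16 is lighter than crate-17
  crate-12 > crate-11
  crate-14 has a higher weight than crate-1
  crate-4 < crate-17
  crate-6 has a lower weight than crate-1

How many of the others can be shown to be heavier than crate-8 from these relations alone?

The elements the relations force above crate-8 are crate-6, crate-1, crate-14, crate-11, crate-16, crate-15, crate-12, crate-4, crate-9, crate-17 — no chain reaches any other.
That is 10.

10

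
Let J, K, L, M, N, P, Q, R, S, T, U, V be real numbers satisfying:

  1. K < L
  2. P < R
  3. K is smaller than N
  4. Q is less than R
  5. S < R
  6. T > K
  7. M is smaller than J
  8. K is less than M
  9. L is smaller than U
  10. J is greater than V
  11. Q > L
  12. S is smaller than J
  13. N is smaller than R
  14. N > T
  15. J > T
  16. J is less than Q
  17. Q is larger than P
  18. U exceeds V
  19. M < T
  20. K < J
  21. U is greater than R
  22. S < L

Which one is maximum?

U

Chaining downward from U: directly below it, V, L, R; then K, S, P, N, Q; then T, J; then M.
That covers every other element, and nothing is given above U, so U is the maximum.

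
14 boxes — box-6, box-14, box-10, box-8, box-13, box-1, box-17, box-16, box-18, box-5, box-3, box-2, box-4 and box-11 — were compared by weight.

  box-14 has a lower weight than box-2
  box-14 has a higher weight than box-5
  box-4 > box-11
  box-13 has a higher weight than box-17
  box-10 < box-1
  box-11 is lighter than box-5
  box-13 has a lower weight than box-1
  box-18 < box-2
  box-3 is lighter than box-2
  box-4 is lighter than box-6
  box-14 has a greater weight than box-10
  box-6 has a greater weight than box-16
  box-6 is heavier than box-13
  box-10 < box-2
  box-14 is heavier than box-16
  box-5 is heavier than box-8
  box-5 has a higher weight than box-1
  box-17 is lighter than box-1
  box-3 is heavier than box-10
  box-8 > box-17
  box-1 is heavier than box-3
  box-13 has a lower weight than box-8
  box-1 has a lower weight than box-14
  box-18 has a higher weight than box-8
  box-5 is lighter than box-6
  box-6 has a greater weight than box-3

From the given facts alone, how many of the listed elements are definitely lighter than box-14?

9

From box-14 the given relations immediately reach box-10, box-16, box-1, box-5.
From those, box-17, box-13, box-11, box-3, box-8 — 9 in total.
No other element is forced below box-14 by the given relations, so the count is 9.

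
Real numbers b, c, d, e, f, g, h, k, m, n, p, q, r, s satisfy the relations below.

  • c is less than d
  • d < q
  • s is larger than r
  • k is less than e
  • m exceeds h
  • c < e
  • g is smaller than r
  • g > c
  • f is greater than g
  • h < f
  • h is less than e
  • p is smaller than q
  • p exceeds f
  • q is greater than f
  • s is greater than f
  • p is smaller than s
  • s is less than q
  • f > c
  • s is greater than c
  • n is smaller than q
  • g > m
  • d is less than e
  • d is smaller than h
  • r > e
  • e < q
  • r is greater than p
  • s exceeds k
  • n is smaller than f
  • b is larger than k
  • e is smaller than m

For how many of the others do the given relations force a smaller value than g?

6

The elements the relations force below g are c, d, k, h, e, m — no chain reaches any other.
That is 6.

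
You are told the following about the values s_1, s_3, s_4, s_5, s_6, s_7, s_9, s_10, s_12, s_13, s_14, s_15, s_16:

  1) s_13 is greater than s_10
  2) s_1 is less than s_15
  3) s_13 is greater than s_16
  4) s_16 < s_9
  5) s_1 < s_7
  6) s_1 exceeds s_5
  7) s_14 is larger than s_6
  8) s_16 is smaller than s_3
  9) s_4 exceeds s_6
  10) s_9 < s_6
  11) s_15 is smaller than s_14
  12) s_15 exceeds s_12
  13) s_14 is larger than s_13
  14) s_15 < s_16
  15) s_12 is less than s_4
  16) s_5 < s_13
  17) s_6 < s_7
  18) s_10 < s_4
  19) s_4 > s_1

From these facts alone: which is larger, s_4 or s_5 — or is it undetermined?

s_4

Link the given pairs in sequence: s_5 < s_1; s_1 < s_15; s_15 < s_16; s_16 < s_9; s_9 < s_6; s_6 < s_4.
Together: s_5 < s_1 < s_15 < s_16 < s_9 < s_6 < s_4.
So s_4 is larger.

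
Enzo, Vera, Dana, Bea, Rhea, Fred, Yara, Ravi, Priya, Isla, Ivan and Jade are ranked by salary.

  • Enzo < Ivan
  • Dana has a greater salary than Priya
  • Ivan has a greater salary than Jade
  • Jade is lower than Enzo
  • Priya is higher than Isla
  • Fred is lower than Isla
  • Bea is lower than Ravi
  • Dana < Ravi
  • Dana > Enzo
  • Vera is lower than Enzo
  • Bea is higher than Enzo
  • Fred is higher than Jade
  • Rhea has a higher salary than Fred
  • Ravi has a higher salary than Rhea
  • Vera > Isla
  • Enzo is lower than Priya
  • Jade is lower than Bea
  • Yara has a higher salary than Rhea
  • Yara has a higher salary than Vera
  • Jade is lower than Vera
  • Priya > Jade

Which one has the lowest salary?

Fred is not least since Jade < Fred; Isla is not least since Fred < Isla; Vera is not least since Jade < Vera; Enzo is not least since Vera < Enzo; Priya is not least since Jade < Priya; Ivan is not least since Enzo < Ivan; Dana is not least since Priya < Dana; Rhea is not least since Fred < Rhea; Bea is not least since Enzo < Bea; Ravi is not least since Dana < Ravi; Yara is not least since Rhea < Yara.
Only Jade has nothing below it, so Jade is the lowest salary.

Jade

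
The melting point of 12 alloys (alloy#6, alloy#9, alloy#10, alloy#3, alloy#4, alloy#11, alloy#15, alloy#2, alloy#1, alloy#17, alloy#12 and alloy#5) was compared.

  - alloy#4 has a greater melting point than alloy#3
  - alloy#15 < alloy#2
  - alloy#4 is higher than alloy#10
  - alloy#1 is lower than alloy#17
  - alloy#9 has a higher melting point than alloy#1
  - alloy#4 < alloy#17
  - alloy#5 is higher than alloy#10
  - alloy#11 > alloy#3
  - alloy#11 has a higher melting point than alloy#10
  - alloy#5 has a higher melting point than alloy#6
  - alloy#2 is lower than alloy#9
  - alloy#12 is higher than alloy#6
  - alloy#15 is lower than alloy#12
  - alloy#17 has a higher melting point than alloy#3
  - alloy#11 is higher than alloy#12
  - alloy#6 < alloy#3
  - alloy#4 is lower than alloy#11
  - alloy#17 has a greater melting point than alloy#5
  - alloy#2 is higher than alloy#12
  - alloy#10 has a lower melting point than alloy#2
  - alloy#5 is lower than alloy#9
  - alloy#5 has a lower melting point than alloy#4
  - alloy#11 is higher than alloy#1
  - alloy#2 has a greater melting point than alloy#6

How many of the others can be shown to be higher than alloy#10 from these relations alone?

From alloy#10 the given relations immediately reach alloy#5, alloy#4, alloy#2, alloy#11.
From those, alloy#17, alloy#9 — 6 in total.
Nothing else is reachable above alloy#10; 6 in all.

6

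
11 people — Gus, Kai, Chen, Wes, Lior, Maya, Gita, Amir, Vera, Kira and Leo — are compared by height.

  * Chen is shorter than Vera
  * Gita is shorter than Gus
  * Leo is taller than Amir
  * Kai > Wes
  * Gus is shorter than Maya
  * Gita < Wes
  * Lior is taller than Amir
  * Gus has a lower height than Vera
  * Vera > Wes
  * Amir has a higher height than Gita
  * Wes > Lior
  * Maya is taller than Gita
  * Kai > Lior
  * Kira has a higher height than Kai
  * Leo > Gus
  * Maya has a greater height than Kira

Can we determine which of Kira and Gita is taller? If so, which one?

Kira

The relevant relations are Gita < Amir; Amir < Lior; Lior < Wes; Wes < Kai; Kai < Kira.
Together: Gita < Amir < Lior < Wes < Kai < Kira.
So Kira is taller.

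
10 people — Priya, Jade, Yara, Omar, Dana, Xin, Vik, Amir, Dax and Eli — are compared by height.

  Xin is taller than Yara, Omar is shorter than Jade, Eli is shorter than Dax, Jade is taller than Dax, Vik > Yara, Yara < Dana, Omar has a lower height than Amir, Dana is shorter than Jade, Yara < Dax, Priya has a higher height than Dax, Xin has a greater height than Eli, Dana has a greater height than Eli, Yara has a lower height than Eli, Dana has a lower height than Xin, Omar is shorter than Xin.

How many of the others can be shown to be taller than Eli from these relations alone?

Directly above Eli: Dax, Dana, Xin.
One step further: Jade, Priya (5 so far).
No other element is forced above Eli by the given relations, so the count is 5.

5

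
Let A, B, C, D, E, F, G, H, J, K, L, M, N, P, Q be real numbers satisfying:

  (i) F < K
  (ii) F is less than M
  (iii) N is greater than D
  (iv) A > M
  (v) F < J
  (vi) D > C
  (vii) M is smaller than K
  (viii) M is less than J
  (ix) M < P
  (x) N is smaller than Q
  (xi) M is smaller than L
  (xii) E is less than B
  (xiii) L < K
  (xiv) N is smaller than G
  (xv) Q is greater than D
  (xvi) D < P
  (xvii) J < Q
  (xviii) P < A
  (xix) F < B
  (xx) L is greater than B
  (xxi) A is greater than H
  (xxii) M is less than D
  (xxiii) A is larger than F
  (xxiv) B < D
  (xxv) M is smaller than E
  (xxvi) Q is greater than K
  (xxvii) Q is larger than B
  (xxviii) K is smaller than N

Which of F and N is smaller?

Link the given pairs in sequence: F < M; M < E; E < B; B < L; L < K; K < N.
Together: F < M < E < B < L < K < N.
So F < N; F is the smaller of the two.

F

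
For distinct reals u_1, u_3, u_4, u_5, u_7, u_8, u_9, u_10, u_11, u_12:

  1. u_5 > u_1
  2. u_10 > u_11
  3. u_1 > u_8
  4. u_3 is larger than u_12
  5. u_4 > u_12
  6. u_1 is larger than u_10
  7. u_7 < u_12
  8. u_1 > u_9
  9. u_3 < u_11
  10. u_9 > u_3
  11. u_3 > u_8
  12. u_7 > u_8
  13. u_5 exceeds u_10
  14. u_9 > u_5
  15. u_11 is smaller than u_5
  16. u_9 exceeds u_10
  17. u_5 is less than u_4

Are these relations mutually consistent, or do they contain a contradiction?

inconsistent

Chaining the given relations yields u_9 < u_1 < u_5, so u_9 < u_5. But one relation states u_5 < u_9. These cannot both hold.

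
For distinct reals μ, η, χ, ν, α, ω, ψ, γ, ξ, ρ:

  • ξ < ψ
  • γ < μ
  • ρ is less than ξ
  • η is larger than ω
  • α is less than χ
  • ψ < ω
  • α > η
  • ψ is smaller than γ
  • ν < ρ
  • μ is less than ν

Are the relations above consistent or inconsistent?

inconsistent

Chaining the given relations yields γ < μ < ν < ρ < ξ < ψ, so γ < ψ. But one relation states ψ < γ. These cannot both hold.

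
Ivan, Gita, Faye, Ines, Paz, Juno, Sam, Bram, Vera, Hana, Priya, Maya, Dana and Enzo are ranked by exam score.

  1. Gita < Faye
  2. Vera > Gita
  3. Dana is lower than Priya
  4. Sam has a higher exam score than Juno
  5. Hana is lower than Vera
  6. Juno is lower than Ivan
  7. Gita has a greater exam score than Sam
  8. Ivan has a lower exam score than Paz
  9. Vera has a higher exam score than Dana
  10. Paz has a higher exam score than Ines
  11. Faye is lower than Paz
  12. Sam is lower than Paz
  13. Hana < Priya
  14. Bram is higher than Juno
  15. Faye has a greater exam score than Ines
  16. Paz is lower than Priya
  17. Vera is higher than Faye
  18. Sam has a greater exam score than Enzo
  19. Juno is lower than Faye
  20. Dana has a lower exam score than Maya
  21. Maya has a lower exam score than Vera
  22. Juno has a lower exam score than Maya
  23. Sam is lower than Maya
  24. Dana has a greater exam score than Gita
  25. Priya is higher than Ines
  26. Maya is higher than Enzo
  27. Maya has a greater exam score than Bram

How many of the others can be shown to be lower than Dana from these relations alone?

4

The elements the relations force below Dana are Juno, Enzo, Sam, Gita — no chain reaches any other.
That is 4.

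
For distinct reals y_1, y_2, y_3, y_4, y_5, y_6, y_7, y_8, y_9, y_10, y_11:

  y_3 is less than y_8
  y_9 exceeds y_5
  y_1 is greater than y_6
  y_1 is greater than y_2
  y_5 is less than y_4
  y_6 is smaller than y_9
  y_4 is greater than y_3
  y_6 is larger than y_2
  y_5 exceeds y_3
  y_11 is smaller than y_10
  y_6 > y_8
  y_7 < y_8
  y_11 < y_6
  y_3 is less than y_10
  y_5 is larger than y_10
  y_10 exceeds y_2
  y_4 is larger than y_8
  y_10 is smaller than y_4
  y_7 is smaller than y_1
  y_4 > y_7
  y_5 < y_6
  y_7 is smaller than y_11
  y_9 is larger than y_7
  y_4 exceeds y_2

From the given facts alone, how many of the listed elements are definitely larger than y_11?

6

Directly above y_11: y_10, y_6.
One step further: y_5, y_4, y_1, y_9 (6 so far).
No other element is forced above y_11 by the given relations, so the count is 6.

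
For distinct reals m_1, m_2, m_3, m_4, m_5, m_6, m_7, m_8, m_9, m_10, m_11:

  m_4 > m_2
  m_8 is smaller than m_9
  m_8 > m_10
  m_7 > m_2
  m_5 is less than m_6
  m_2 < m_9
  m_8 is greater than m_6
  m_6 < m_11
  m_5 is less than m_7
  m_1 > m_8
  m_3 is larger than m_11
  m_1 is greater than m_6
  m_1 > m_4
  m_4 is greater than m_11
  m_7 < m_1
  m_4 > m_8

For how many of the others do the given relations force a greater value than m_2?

4

The elements the relations force above m_2 are m_7, m_4, m_1, m_9 — no chain reaches any other.
That is 4.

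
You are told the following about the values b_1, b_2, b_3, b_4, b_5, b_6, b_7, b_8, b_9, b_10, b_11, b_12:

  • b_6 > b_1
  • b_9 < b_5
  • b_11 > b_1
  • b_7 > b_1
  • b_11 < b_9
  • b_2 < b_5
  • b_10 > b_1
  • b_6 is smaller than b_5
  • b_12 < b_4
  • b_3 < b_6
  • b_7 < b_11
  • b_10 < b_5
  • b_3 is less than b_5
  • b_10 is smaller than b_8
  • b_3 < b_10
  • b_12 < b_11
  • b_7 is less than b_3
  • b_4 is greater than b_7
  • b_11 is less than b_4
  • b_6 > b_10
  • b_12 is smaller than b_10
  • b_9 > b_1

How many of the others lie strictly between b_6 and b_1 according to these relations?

Chaining upward from b_1 reaches: b_7, b_3, b_10, b_8, b_11, b_4, b_9, b_5.
Chaining downward from b_6 reaches: b_7, b_3, b_12, b_10.
Strictly between b_1 and b_6 are those in both lists: b_7, b_3, b_10 — 3 elements.

3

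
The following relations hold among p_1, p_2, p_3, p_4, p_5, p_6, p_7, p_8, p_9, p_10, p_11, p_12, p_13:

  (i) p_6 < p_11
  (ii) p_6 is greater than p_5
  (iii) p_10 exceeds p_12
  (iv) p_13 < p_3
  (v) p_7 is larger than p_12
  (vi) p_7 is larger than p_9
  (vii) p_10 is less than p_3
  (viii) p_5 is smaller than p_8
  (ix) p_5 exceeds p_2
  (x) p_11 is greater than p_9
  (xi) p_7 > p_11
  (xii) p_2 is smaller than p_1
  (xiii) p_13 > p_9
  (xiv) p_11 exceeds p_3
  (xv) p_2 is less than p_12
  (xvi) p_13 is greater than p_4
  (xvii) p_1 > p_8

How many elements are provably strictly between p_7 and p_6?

Chaining upward from p_6 reaches: p_11.
Chaining downward from p_7 reaches: p_2, p_5, p_9, p_4, p_13, p_12, p_10, p_3, p_11.
Strictly between p_6 and p_7 are those in both lists: p_11 — 1 element.

1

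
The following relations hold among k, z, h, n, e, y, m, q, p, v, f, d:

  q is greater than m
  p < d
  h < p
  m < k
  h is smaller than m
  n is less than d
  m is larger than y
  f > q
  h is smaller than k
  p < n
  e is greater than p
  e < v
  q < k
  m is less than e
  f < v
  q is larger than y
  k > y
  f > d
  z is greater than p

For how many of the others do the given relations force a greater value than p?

From p the given relations immediately reach n, d, z, e.
From those, f, v — 6 in total.
No other element is forced above p by the given relations, so the count is 6.

6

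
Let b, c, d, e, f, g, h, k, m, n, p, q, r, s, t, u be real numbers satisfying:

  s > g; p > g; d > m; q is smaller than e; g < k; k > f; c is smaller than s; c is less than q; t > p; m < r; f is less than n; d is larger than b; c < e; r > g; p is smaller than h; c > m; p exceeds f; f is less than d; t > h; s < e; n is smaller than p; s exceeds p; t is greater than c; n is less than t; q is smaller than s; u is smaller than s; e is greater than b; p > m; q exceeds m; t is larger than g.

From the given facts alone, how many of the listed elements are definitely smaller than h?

5

Directly below h: p.
One step further: m, f, g, n (5 so far).
Nothing else is reachable below h; 5 in all.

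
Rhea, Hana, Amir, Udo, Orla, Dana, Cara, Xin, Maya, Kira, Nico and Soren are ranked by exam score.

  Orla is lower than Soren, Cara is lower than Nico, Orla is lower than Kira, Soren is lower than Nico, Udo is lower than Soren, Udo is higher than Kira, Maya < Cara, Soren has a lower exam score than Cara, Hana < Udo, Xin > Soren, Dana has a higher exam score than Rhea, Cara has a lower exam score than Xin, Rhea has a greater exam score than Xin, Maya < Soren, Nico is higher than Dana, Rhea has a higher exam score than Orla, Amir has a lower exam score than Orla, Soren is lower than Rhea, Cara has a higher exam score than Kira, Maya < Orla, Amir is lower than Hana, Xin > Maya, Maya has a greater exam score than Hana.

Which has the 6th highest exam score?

Soren

The consecutive relations fix a unique order: Amir < Hana < Maya < Orla < Kira < Udo < Soren < Cara < Xin < Rhea < Dana < Nico.
The 6th largest is Soren.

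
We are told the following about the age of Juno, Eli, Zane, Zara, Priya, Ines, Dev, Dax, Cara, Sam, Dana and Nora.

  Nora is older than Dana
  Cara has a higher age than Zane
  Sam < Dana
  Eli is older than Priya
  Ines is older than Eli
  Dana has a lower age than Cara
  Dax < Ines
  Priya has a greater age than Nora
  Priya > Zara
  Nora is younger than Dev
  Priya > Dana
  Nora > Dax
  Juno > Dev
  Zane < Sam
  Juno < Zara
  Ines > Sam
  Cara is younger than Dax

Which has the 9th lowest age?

Zara

The consecutive relations fix a unique order: Zane < Sam < Dana < Cara < Dax < Nora < Dev < Juno < Zara < Priya < Eli < Ines.
The 9th smallest is Zara.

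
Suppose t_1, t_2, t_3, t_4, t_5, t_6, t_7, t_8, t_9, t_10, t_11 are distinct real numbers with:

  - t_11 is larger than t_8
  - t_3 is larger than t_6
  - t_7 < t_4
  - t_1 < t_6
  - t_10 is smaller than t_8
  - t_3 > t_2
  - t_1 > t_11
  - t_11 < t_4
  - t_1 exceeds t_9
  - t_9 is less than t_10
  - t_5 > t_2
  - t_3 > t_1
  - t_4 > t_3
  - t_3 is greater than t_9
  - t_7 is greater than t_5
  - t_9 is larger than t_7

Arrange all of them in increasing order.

t_2 < t_5 < t_7 < t_9 < t_10 < t_8 < t_11 < t_1 < t_6 < t_3 < t_4

Each adjacent pair is fixed by a given relation: t_2 < t_5; t_5 < t_7; t_7 < t_9; t_9 < t_10; t_10 < t_8; t_8 < t_11; t_11 < t_1; t_1 < t_6; t_6 < t_3; t_3 < t_4. Chaining them end to end gives the full order.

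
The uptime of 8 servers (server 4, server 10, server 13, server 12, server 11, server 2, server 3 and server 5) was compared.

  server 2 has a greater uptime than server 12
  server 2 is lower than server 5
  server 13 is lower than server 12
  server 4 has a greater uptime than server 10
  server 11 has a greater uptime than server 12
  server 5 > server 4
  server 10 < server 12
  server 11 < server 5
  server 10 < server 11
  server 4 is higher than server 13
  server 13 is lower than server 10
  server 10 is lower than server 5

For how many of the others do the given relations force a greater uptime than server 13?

6

Directly above server 13: server 10, server 12, server 4.
One step further: server 11, server 2, server 5 (6 so far).
No other element is forced above server 13 by the given relations, so the count is 6.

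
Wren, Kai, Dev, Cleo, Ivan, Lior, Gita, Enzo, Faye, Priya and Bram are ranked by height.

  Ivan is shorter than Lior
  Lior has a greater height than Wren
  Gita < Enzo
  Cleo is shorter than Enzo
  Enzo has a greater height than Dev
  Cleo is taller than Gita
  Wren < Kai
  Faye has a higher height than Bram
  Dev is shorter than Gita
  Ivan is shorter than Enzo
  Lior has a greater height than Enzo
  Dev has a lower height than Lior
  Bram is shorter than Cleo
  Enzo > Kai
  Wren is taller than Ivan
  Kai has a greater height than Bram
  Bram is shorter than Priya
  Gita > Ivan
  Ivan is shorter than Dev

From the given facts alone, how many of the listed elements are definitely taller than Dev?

Directly above Dev: Gita, Enzo, Lior.
One step further: Cleo (4 so far).
Nothing else is reachable above Dev; 4 in all.

4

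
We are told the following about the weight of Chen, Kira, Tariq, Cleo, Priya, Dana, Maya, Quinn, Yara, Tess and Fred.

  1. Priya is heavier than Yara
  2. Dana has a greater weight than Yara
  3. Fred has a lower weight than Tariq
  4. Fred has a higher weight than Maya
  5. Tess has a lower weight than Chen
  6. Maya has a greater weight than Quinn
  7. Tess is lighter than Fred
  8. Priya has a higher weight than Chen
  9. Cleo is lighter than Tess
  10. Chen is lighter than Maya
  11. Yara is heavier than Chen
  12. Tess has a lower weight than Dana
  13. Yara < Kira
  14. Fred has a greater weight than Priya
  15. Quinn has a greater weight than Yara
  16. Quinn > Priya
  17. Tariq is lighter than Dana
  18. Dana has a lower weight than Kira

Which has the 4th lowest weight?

Yara

Piecing the relations together gives one ordering: Cleo < Tess < Chen < Yara < Priya < Quinn < Maya < Fred < Tariq < Dana < Kira.
Counting 4 from the smallest end gives Yara.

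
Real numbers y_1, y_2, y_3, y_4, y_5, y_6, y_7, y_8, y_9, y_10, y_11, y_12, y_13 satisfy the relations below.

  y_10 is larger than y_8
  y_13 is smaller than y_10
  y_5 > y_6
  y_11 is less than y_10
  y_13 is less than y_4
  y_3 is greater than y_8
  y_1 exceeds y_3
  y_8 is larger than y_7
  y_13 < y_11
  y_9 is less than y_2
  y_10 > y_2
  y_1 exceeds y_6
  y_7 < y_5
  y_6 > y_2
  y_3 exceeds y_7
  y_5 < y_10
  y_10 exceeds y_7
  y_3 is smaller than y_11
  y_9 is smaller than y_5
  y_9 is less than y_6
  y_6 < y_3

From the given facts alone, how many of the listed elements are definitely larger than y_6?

5

Directly above y_6: y_5, y_3, y_1.
One step further: y_11, y_10 (5 so far).
Nothing else is reachable above y_6; 5 in all.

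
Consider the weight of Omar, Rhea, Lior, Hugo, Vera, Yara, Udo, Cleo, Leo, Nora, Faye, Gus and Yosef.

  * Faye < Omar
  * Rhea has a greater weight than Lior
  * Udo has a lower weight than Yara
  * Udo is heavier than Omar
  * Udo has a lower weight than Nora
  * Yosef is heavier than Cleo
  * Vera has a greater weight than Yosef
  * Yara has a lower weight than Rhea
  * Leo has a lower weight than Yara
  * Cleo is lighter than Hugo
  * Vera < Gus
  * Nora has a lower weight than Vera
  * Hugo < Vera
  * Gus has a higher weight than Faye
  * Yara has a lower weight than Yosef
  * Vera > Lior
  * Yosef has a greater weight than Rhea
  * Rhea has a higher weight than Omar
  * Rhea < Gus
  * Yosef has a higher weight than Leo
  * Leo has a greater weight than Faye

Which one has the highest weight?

Faye is not greatest since Faye < Omar; Omar is not greatest since Omar < Udo; Udo is not greatest since Udo < Nora; Leo is not greatest since Leo < Yosef; Cleo is not greatest since Cleo < Hugo; Lior is not greatest since Lior < Vera; Yara is not greatest since Yara < Rhea; Nora is not greatest since Nora < Vera; Rhea is not greatest since Rhea < Gus; Hugo is not greatest since Hugo < Vera; Yosef is not greatest since Yosef < Vera; Vera is not greatest since Vera < Gus.
Only Gus has nothing above it, so Gus is the highest weight.

Gus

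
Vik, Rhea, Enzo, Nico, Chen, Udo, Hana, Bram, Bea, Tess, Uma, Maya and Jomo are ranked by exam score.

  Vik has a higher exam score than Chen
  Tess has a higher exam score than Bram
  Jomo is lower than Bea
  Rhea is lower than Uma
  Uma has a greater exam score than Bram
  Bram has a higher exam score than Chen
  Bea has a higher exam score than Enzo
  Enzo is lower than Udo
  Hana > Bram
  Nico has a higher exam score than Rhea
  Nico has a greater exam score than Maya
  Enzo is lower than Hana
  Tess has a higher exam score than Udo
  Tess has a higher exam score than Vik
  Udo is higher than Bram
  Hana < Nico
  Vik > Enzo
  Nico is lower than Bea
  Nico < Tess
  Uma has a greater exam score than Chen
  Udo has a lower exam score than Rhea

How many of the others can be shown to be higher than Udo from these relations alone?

The elements the relations force above Udo are Rhea, Uma, Nico, Bea, Tess — no chain reaches any other.
That is 5.

5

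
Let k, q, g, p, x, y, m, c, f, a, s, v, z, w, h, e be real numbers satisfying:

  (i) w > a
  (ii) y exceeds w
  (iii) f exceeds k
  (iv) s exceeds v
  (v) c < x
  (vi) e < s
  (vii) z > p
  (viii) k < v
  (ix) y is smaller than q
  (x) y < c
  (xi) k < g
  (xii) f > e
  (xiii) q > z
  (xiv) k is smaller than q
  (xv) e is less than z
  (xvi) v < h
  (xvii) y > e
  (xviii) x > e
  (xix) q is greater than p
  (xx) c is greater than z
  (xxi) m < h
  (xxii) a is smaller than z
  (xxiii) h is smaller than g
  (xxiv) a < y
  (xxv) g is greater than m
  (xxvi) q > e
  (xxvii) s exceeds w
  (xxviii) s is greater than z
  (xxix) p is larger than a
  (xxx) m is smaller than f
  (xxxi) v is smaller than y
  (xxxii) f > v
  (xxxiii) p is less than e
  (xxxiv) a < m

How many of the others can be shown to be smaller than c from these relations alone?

8

Directly below c: y, z.
One step further: a, p, v, e, w (7 so far).
One step further: k (8 so far).
Nothing else is reachable below c; 8 in all.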